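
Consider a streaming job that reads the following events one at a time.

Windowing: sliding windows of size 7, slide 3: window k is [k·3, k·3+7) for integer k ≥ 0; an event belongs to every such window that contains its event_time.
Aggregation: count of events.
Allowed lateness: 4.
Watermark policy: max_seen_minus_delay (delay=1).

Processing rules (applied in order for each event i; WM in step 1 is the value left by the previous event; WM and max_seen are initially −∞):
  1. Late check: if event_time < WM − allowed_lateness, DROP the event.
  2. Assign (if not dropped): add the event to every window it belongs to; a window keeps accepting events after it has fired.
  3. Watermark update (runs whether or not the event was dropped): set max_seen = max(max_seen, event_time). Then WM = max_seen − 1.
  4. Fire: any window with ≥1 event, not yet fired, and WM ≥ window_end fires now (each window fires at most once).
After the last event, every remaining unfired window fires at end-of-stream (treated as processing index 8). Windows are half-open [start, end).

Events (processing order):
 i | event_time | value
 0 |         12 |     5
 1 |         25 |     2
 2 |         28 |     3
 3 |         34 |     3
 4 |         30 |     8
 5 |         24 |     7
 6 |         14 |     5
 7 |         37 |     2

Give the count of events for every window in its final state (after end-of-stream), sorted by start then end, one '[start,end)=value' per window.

[6,13)=1 [9,16)=1 [12,19)=1 [21,28)=1 [24,31)=3 [27,34)=2 [30,37)=2 [33,40)=2 [36,43)=1

i=0 t=12 v=5: → [12,19),[9,16),[6,13); WM=11
i=1 t=25 v=2: → [24,31),[21,28); WM=24; [6,13) fires=1 [9,16) fires=1 [12,19) fires=1
i=2 t=28 v=3: → [27,34),[24,31); WM=27
i=3 t=34 v=3: → [33,40),[30,37); WM=33; [21,28) fires=1 [24,31) fires=2
i=4 t=30 v=8: → [30,37),[27,34),[24,31); WM=33
i=5 t=24 v=7: DROP (t<33-4); WM=33
i=6 t=14 v=5: DROP (t<33-4); WM=33
i=7 t=37 v=2: → [36,43),[33,40); WM=36; [27,34) fires=2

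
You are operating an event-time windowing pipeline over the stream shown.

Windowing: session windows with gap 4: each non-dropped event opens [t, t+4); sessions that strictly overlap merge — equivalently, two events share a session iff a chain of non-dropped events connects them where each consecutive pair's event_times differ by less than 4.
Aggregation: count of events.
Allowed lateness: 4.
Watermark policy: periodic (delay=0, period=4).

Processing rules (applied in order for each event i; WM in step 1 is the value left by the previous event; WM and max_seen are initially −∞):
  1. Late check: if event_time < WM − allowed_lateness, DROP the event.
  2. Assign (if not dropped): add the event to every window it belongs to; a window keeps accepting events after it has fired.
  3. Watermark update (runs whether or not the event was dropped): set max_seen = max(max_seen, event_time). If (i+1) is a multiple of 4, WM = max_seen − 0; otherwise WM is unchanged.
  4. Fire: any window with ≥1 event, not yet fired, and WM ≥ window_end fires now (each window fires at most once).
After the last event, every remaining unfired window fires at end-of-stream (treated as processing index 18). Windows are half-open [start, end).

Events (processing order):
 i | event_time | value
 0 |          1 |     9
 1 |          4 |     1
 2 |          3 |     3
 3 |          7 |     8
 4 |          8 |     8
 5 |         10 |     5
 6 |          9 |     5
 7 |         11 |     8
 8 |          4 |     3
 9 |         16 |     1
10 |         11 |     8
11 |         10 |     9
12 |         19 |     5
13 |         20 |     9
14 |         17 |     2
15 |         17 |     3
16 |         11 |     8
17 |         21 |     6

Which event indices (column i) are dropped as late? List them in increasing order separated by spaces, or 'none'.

8 16

i=0 t=1 v=9: → [1,5); WM=−∞
i=1 t=4 v=1: → [1,8); WM=−∞
i=2 t=3 v=3: → [1,8); WM=−∞
i=3 t=7 v=8: → [1,11); WM=7
i=4 t=8 v=8: → [1,12); WM=7
i=5 t=10 v=5: → [1,14); WM=7
i=6 t=9 v=5: → [1,14); WM=7
i=7 t=11 v=8: → [1,15); WM=11
i=8 t=4 v=3: DROP (t<11-4); WM=11
i=9 t=16 v=1: → [16,20); WM=11
i=10 t=11 v=8: → [1,15); WM=11
i=11 t=10 v=9: → [1,15); WM=16
i=12 t=19 v=5: → [16,23); WM=16
i=13 t=20 v=9: → [16,24); WM=16
i=14 t=17 v=2: → [16,24); WM=16
i=15 t=17 v=3: → [16,24); WM=20
i=16 t=11 v=8: DROP (t<20-4); WM=20
i=17 t=21 v=6: → [16,25); WM=20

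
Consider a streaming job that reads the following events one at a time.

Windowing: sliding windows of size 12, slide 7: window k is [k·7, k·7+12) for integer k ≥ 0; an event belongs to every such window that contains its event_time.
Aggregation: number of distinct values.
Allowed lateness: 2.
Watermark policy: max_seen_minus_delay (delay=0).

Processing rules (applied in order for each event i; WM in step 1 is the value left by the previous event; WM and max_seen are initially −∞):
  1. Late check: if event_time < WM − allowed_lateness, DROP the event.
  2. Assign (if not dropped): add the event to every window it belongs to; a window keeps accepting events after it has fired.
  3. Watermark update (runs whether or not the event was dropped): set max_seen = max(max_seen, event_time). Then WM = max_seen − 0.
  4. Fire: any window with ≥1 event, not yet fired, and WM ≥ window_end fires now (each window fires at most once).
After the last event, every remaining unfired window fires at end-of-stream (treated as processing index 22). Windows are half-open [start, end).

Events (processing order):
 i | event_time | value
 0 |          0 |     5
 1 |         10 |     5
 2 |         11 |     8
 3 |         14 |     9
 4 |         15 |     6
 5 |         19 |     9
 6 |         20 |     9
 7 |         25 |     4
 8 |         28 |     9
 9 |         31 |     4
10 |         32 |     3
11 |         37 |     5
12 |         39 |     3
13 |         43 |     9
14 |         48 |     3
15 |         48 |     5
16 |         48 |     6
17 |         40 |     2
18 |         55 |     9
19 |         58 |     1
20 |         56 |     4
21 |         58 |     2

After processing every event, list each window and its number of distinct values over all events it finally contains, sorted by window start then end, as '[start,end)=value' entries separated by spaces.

[0,12)=2 [7,19)=4 [14,26)=3 [21,33)=3 [28,40)=4 [35,47)=3 [42,54)=4 [49,61)=4 [56,68)=3

i=0 t=0 v=5: → [0,12); WM=0
i=1 t=10 v=5: → [7,19),[0,12); WM=10
i=2 t=11 v=8: → [7,19),[0,12); WM=11
i=3 t=14 v=9: → [14,26),[7,19); WM=14; [0,12) fires=2
i=4 t=15 v=6: → [14,26),[7,19); WM=15
i=5 t=19 v=9: → [14,26); WM=19; [7,19) fires=4
i=6 t=20 v=9: → [14,26); WM=20
i=7 t=25 v=4: → [21,33),[14,26); WM=25
i=8 t=28 v=9: → [28,40),[21,33); WM=28; [14,26) fires=3
i=9 t=31 v=4: → [28,40),[21,33); WM=31
i=10 t=32 v=3: → [28,40),[21,33); WM=32
i=11 t=37 v=5: → [35,47),[28,40); WM=37; [21,33) fires=3
i=12 t=39 v=3: → [35,47),[28,40); WM=39
i=13 t=43 v=9: → [42,54),[35,47); WM=43; [28,40) fires=4
i=14 t=48 v=3: → [42,54); WM=48; [35,47) fires=3
i=15 t=48 v=5: → [42,54); WM=48
i=16 t=48 v=6: → [42,54); WM=48
i=17 t=40 v=2: DROP (t<48-2); WM=48
i=18 t=55 v=9: → [49,61); WM=55; [42,54) fires=4
i=19 t=58 v=1: → [56,68),[49,61); WM=58
i=20 t=56 v=4: → [56,68),[49,61); WM=58
i=21 t=58 v=2: → [56,68),[49,61); WM=58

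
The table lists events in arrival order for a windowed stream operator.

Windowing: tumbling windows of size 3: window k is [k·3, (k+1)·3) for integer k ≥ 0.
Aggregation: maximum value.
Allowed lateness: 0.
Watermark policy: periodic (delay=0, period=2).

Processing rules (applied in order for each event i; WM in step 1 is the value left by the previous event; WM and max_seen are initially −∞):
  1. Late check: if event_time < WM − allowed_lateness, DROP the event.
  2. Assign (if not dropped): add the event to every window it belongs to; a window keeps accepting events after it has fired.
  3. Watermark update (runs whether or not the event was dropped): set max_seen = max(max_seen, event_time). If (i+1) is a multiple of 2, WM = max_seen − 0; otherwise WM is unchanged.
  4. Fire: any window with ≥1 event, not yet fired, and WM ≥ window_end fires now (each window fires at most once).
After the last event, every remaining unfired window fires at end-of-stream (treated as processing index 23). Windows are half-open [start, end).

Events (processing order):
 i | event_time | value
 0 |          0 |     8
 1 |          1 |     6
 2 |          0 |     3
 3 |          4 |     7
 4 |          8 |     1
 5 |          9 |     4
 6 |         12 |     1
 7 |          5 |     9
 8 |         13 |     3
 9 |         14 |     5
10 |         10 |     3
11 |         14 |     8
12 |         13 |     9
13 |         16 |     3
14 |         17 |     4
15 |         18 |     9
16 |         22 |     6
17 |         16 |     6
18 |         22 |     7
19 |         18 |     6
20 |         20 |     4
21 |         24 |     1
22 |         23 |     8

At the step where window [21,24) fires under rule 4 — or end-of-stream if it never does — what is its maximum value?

i=0 t=0 v=8: → [0,3); WM=−∞
i=1 t=1 v=6: → [0,3); WM=1
i=2 t=0 v=3: DROP (t<1-0); WM=1
i=3 t=4 v=7: → [3,6); WM=4; [0,3) fires=8
i=4 t=8 v=1: → [6,9); WM=4
i=5 t=9 v=4: → [9,12); WM=9; [3,6) fires=7 [6,9) fires=1
i=6 t=12 v=1: → [12,15); WM=9
i=7 t=5 v=9: DROP (t<9-0); WM=12; [9,12) fires=4
i=8 t=13 v=3: → [12,15); WM=12
i=9 t=14 v=5: → [12,15); WM=14
i=10 t=10 v=3: DROP (t<14-0); WM=14
i=11 t=14 v=8: → [12,15); WM=14
i=12 t=13 v=9: DROP (t<14-0); WM=14
i=13 t=16 v=3: → [15,18); WM=16; [12,15) fires=8
i=14 t=17 v=4: → [15,18); WM=16
i=15 t=18 v=9: → [18,21); WM=18; [15,18) fires=4
i=16 t=22 v=6: → [21,24); WM=18
i=17 t=16 v=6: DROP (t<18-0); WM=22; [18,21) fires=9
i=18 t=22 v=7: → [21,24); WM=22
i=19 t=18 v=6: DROP (t<22-0); WM=22
i=20 t=20 v=4: DROP (t<22-0); WM=22
i=21 t=24 v=1: → [24,27); WM=24; [21,24) fires=7
i=22 t=23 v=8: DROP (t<24-0); WM=24

7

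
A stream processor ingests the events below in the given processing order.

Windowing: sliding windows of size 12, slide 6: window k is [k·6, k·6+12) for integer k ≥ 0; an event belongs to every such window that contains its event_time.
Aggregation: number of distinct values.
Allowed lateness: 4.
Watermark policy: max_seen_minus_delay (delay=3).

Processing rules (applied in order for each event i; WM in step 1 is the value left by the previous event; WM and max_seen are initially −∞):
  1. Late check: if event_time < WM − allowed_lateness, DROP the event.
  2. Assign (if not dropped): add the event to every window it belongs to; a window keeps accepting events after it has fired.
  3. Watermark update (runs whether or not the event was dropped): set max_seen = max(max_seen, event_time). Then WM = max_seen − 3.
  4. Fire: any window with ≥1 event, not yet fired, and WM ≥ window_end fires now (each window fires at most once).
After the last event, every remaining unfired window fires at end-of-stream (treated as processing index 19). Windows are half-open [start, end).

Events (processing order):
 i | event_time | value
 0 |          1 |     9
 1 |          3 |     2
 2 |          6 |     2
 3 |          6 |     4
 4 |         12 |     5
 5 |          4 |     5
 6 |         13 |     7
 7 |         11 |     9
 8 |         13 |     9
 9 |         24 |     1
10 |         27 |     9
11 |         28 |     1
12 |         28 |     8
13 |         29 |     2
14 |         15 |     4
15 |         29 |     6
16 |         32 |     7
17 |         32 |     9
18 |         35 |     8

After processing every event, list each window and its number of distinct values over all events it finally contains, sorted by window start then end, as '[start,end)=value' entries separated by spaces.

i=0 t=1 v=9: → [0,12); WM=-2
i=1 t=3 v=2: → [0,12); WM=0
i=2 t=6 v=2: → [6,18),[0,12); WM=3
i=3 t=6 v=4: → [6,18),[0,12); WM=3
i=4 t=12 v=5: → [12,24),[6,18); WM=9
i=5 t=4 v=5: DROP (t<9-4); WM=9
i=6 t=13 v=7: → [12,24),[6,18); WM=10
i=7 t=11 v=9: → [6,18),[0,12); WM=10
i=8 t=13 v=9: → [12,24),[6,18); WM=10
i=9 t=24 v=1: → [24,36),[18,30); WM=21; [0,12) fires=3 [6,18) fires=5
i=10 t=27 v=9: → [24,36),[18,30); WM=24; [12,24) fires=3
i=11 t=28 v=1: → [24,36),[18,30); WM=25
i=12 t=28 v=8: → [24,36),[18,30); WM=25
i=13 t=29 v=2: → [24,36),[18,30); WM=26
i=14 t=15 v=4: DROP (t<26-4); WM=26
i=15 t=29 v=6: → [24,36),[18,30); WM=26
i=16 t=32 v=7: → [30,42),[24,36); WM=29
i=17 t=32 v=9: → [30,42),[24,36); WM=29
i=18 t=35 v=8: → [30,42),[24,36); WM=32; [18,30) fires=5

[0,12)=3 [6,18)=5 [12,24)=3 [18,30)=5 [24,36)=6 [30,42)=3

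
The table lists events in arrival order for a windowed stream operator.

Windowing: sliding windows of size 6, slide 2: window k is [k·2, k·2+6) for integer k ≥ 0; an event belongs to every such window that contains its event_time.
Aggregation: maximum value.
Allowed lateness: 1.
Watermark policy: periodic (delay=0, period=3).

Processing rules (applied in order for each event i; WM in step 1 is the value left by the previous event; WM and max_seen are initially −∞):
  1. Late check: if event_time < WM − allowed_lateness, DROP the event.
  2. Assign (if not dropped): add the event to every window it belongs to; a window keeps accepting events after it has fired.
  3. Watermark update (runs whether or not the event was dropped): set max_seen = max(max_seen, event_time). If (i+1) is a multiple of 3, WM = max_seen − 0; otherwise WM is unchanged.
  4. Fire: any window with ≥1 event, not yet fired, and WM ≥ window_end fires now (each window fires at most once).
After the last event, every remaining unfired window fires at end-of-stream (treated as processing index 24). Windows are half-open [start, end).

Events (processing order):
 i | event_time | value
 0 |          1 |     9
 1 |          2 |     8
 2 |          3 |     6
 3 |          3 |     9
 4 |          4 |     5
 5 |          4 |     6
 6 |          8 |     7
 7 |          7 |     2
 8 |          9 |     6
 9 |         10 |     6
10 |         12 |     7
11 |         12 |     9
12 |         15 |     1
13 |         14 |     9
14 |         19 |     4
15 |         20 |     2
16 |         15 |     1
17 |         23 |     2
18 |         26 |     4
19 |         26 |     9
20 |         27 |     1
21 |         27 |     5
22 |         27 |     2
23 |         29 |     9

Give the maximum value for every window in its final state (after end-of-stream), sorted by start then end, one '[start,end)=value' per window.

[0,6)=9 [2,8)=9 [4,10)=7 [6,12)=7 [8,14)=9 [10,16)=9 [12,18)=9 [14,20)=9 [16,22)=4 [18,24)=4 [20,26)=2 [22,28)=9 [24,30)=9 [26,32)=9 [28,34)=9

i=0 t=1 v=9: → [0,6); WM=−∞
i=1 t=2 v=8: → [2,8),[0,6); WM=−∞
i=2 t=3 v=6: → [2,8),[0,6); WM=3
i=3 t=3 v=9: → [2,8),[0,6); WM=3
i=4 t=4 v=5: → [4,10),[2,8),[0,6); WM=3
i=5 t=4 v=6: → [4,10),[2,8),[0,6); WM=4
i=6 t=8 v=7: → [8,14),[6,12),[4,10); WM=4
i=7 t=7 v=2: → [6,12),[4,10),[2,8); WM=4
i=8 t=9 v=6: → [8,14),[6,12),[4,10); WM=9; [0,6) fires=9 [2,8) fires=9
i=9 t=10 v=6: → [10,16),[8,14),[6,12); WM=9
i=10 t=12 v=7: → [12,18),[10,16),[8,14); WM=9
i=11 t=12 v=9: → [12,18),[10,16),[8,14); WM=12; [4,10) fires=7 [6,12) fires=7
i=12 t=15 v=1: → [14,20),[12,18),[10,16); WM=12
i=13 t=14 v=9: → [14,20),[12,18),[10,16); WM=12
i=14 t=19 v=4: → [18,24),[16,22),[14,20); WM=19; [8,14) fires=9 [10,16) fires=9 [12,18) fires=9
i=15 t=20 v=2: → [20,26),[18,24),[16,22); WM=19
i=16 t=15 v=1: DROP (t<19-1); WM=19
i=17 t=23 v=2: → [22,28),[20,26),[18,24); WM=23; [14,20) fires=9 [16,22) fires=4
i=18 t=26 v=4: → [26,32),[24,30),[22,28); WM=23
i=19 t=26 v=9: → [26,32),[24,30),[22,28); WM=23
i=20 t=27 v=1: → [26,32),[24,30),[22,28); WM=27; [18,24) fires=4 [20,26) fires=2
i=21 t=27 v=5: → [26,32),[24,30),[22,28); WM=27
i=22 t=27 v=2: → [26,32),[24,30),[22,28); WM=27
i=23 t=29 v=9: → [28,34),[26,32),[24,30); WM=29; [22,28) fires=9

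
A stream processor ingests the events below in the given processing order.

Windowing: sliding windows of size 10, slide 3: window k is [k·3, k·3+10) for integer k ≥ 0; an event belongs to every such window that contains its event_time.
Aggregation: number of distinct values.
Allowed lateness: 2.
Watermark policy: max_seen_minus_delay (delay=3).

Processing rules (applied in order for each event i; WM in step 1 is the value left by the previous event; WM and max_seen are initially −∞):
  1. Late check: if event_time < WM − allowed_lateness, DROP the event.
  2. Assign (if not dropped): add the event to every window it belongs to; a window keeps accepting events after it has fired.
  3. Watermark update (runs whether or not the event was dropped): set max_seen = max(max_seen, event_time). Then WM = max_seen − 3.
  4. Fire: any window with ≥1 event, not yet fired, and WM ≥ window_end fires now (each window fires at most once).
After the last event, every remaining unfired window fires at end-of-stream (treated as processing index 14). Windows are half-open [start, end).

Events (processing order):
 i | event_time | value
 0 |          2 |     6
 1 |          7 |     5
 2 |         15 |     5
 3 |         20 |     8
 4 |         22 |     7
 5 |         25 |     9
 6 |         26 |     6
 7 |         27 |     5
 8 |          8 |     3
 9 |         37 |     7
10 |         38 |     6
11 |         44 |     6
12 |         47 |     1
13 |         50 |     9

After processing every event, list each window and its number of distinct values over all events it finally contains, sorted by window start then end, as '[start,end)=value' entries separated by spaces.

[0,10)=2 [3,13)=1 [6,16)=1 [9,19)=1 [12,22)=2 [15,25)=3 [18,28)=5 [21,31)=4 [24,34)=3 [27,37)=1 [30,40)=2 [33,43)=2 [36,46)=2 [39,49)=2 [42,52)=3 [45,55)=2 [48,58)=1

i=0 t=2 v=6: → [0,10); WM=-1
i=1 t=7 v=5: → [6,16),[3,13),[0,10); WM=4
i=2 t=15 v=5: → [15,25),[12,22),[9,19),[6,16); WM=12; [0,10) fires=2
i=3 t=20 v=8: → [18,28),[15,25),[12,22); WM=17; [3,13) fires=1 [6,16) fires=1
i=4 t=22 v=7: → [21,31),[18,28),[15,25); WM=19; [9,19) fires=1
i=5 t=25 v=9: → [24,34),[21,31),[18,28); WM=22; [12,22) fires=2
i=6 t=26 v=6: → [24,34),[21,31),[18,28); WM=23
i=7 t=27 v=5: → [27,37),[24,34),[21,31),[18,28); WM=24
i=8 t=8 v=3: DROP (t<24-2); WM=24
i=9 t=37 v=7: → [36,46),[33,43),[30,40); WM=34; [15,25) fires=3 [18,28) fires=5 [21,31) fires=4 [24,34) fires=3
i=10 t=38 v=6: → [36,46),[33,43),[30,40); WM=35
i=11 t=44 v=6: → [42,52),[39,49),[36,46); WM=41; [27,37) fires=1 [30,40) fires=2
i=12 t=47 v=1: → [45,55),[42,52),[39,49); WM=44; [33,43) fires=2
i=13 t=50 v=9: → [48,58),[45,55),[42,52); WM=47; [36,46) fires=2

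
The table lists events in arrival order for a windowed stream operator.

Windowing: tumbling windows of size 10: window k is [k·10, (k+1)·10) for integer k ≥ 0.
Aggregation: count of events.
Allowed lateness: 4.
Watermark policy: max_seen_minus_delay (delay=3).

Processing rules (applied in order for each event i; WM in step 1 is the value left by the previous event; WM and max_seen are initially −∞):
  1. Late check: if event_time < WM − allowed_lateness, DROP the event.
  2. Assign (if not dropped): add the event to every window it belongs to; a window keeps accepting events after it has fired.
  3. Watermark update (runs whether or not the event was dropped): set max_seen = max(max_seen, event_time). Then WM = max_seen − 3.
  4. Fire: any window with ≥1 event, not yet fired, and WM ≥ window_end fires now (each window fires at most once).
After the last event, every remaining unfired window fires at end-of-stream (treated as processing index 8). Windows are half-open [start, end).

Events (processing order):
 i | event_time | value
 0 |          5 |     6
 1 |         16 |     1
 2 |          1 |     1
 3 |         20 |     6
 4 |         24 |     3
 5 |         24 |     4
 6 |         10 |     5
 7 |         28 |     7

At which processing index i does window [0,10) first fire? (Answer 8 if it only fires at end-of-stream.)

i=0 t=5 v=6: → [0,10); WM=2
i=1 t=16 v=1: → [10,20); WM=13; [0,10) fires=1
i=2 t=1 v=1: DROP (t<13-4); WM=13
i=3 t=20 v=6: → [20,30); WM=17
i=4 t=24 v=3: → [20,30); WM=21; [10,20) fires=1
i=5 t=24 v=4: → [20,30); WM=21
i=6 t=10 v=5: DROP (t<21-4); WM=21
i=7 t=28 v=7: → [20,30); WM=25

1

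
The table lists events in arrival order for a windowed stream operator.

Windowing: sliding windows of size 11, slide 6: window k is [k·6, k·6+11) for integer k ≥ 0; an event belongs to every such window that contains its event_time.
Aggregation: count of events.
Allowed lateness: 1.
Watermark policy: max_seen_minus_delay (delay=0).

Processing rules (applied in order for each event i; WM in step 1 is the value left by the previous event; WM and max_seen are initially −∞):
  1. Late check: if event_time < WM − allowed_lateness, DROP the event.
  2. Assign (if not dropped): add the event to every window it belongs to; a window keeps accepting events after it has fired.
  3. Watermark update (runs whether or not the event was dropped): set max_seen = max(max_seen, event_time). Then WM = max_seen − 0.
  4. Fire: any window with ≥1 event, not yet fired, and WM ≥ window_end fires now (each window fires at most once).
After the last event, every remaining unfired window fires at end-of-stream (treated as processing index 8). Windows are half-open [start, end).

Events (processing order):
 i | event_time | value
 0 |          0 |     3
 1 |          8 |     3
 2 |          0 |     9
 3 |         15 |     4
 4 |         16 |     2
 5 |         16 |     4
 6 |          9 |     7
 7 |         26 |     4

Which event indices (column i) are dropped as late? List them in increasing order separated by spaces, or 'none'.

2 6

i=0 t=0 v=3: → [0,11); WM=0
i=1 t=8 v=3: → [6,17),[0,11); WM=8
i=2 t=0 v=9: DROP (t<8-1); WM=8
i=3 t=15 v=4: → [12,23),[6,17); WM=15; [0,11) fires=2
i=4 t=16 v=2: → [12,23),[6,17); WM=16
i=5 t=16 v=4: → [12,23),[6,17); WM=16
i=6 t=9 v=7: DROP (t<16-1); WM=16
i=7 t=26 v=4: → [24,35),[18,29); WM=26; [6,17) fires=4 [12,23) fires=3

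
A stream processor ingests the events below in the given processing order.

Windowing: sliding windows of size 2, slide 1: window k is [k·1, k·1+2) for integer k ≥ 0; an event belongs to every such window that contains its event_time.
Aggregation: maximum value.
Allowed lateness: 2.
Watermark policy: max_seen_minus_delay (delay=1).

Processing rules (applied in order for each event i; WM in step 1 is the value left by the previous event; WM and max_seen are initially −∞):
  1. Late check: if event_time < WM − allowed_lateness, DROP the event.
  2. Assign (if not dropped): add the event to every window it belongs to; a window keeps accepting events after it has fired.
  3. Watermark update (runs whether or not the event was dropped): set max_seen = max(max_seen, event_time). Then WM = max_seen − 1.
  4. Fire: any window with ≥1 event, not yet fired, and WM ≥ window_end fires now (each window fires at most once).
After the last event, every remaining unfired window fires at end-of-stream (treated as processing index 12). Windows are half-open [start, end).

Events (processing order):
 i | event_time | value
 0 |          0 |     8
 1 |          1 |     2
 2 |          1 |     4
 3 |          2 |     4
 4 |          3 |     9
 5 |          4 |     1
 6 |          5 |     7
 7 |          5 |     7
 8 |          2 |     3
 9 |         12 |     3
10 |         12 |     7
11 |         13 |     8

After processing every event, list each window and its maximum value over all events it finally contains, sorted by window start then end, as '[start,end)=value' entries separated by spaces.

i=0 t=0 v=8: → [0,2); WM=-1
i=1 t=1 v=2: → [1,3),[0,2); WM=0
i=2 t=1 v=4: → [1,3),[0,2); WM=0
i=3 t=2 v=4: → [2,4),[1,3); WM=1
i=4 t=3 v=9: → [3,5),[2,4); WM=2; [0,2) fires=8
i=5 t=4 v=1: → [4,6),[3,5); WM=3; [1,3) fires=4
i=6 t=5 v=7: → [5,7),[4,6); WM=4; [2,4) fires=9
i=7 t=5 v=7: → [5,7),[4,6); WM=4
i=8 t=2 v=3: → [2,4),[1,3); WM=4
i=9 t=12 v=3: → [12,14),[11,13); WM=11; [3,5) fires=9 [4,6) fires=7 [5,7) fires=7
i=10 t=12 v=7: → [12,14),[11,13); WM=11
i=11 t=13 v=8: → [13,15),[12,14); WM=12

[0,2)=8 [1,3)=4 [2,4)=9 [3,5)=9 [4,6)=7 [5,7)=7 [11,13)=7 [12,14)=8 [13,15)=8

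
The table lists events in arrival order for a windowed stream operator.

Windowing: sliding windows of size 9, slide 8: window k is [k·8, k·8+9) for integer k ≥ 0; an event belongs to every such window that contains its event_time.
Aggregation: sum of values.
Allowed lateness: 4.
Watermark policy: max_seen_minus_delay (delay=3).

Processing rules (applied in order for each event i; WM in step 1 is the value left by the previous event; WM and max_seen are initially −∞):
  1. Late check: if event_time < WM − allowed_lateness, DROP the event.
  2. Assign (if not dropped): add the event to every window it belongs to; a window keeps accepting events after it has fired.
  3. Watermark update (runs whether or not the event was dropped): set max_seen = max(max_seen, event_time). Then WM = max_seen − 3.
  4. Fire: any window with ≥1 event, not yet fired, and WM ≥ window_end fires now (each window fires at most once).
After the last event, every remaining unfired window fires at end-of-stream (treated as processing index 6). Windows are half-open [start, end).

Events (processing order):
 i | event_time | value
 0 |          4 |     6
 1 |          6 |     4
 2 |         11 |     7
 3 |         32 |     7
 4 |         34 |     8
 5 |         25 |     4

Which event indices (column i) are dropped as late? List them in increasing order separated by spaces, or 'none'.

i=0 t=4 v=6: → [0,9); WM=1
i=1 t=6 v=4: → [0,9); WM=3
i=2 t=11 v=7: → [8,17); WM=8
i=3 t=32 v=7: → [32,41),[24,33); WM=29; [0,9) fires=10 [8,17) fires=7
i=4 t=34 v=8: → [32,41); WM=31
i=5 t=25 v=4: DROP (t<31-4); WM=31

5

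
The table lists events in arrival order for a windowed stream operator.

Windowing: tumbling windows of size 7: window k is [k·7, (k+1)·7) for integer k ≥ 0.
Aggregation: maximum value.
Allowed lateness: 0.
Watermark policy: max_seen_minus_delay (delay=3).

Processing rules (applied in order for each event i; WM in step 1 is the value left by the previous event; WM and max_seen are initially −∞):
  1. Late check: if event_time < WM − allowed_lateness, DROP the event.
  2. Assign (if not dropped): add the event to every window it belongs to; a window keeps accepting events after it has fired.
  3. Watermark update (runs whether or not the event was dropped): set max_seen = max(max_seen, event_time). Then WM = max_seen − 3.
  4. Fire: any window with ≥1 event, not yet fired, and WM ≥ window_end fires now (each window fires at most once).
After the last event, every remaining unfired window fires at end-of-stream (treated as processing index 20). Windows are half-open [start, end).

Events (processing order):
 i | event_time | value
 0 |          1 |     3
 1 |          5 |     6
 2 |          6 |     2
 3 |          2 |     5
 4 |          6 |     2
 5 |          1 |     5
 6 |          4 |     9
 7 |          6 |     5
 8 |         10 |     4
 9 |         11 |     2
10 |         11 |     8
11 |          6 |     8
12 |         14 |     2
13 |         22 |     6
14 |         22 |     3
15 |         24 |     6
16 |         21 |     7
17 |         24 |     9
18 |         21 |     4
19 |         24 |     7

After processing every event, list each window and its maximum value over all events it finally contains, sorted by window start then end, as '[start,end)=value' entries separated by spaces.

[0,7)=9 [7,14)=8 [14,21)=2 [21,28)=9

i=0 t=1 v=3: → [0,7); WM=-2
i=1 t=5 v=6: → [0,7); WM=2
i=2 t=6 v=2: → [0,7); WM=3
i=3 t=2 v=5: DROP (t<3-0); WM=3
i=4 t=6 v=2: → [0,7); WM=3
i=5 t=1 v=5: DROP (t<3-0); WM=3
i=6 t=4 v=9: → [0,7); WM=3
i=7 t=6 v=5: → [0,7); WM=3
i=8 t=10 v=4: → [7,14); WM=7; [0,7) fires=9
i=9 t=11 v=2: → [7,14); WM=8
i=10 t=11 v=8: → [7,14); WM=8
i=11 t=6 v=8: DROP (t<8-0); WM=8
i=12 t=14 v=2: → [14,21); WM=11
i=13 t=22 v=6: → [21,28); WM=19; [7,14) fires=8
i=14 t=22 v=3: → [21,28); WM=19
i=15 t=24 v=6: → [21,28); WM=21; [14,21) fires=2
i=16 t=21 v=7: → [21,28); WM=21
i=17 t=24 v=9: → [21,28); WM=21
i=18 t=21 v=4: → [21,28); WM=21
i=19 t=24 v=7: → [21,28); WM=21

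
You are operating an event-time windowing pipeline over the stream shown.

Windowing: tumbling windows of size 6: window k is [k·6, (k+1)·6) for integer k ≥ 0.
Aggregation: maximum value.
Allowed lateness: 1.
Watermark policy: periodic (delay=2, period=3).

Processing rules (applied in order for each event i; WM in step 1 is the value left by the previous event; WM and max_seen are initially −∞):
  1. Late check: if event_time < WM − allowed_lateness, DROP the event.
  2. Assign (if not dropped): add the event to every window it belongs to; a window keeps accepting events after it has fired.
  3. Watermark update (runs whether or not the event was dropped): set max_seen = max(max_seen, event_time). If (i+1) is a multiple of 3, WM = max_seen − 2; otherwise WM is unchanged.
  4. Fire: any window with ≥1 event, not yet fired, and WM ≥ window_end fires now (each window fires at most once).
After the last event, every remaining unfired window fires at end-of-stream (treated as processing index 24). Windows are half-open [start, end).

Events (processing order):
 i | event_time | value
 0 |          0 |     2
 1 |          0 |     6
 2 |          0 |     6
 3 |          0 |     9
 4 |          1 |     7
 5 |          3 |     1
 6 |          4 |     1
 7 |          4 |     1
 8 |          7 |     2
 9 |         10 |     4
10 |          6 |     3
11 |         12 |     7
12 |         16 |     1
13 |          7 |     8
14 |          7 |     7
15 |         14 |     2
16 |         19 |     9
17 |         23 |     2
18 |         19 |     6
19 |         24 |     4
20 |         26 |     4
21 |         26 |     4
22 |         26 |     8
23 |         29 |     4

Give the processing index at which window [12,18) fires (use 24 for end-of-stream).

i=0 t=0 v=2: → [0,6); WM=−∞
i=1 t=0 v=6: → [0,6); WM=−∞
i=2 t=0 v=6: → [0,6); WM=-2
i=3 t=0 v=9: → [0,6); WM=-2
i=4 t=1 v=7: → [0,6); WM=-2
i=5 t=3 v=1: → [0,6); WM=1
i=6 t=4 v=1: → [0,6); WM=1
i=7 t=4 v=1: → [0,6); WM=1
i=8 t=7 v=2: → [6,12); WM=5
i=9 t=10 v=4: → [6,12); WM=5
i=10 t=6 v=3: → [6,12); WM=5
i=11 t=12 v=7: → [12,18); WM=10; [0,6) fires=9
i=12 t=16 v=1: → [12,18); WM=10
i=13 t=7 v=8: DROP (t<10-1); WM=10
i=14 t=7 v=7: DROP (t<10-1); WM=14; [6,12) fires=4
i=15 t=14 v=2: → [12,18); WM=14
i=16 t=19 v=9: → [18,24); WM=14
i=17 t=23 v=2: → [18,24); WM=21; [12,18) fires=7
i=18 t=19 v=6: DROP (t<21-1); WM=21
i=19 t=24 v=4: → [24,30); WM=21
i=20 t=26 v=4: → [24,30); WM=24; [18,24) fires=9
i=21 t=26 v=4: → [24,30); WM=24
i=22 t=26 v=8: → [24,30); WM=24
i=23 t=29 v=4: → [24,30); WM=27

17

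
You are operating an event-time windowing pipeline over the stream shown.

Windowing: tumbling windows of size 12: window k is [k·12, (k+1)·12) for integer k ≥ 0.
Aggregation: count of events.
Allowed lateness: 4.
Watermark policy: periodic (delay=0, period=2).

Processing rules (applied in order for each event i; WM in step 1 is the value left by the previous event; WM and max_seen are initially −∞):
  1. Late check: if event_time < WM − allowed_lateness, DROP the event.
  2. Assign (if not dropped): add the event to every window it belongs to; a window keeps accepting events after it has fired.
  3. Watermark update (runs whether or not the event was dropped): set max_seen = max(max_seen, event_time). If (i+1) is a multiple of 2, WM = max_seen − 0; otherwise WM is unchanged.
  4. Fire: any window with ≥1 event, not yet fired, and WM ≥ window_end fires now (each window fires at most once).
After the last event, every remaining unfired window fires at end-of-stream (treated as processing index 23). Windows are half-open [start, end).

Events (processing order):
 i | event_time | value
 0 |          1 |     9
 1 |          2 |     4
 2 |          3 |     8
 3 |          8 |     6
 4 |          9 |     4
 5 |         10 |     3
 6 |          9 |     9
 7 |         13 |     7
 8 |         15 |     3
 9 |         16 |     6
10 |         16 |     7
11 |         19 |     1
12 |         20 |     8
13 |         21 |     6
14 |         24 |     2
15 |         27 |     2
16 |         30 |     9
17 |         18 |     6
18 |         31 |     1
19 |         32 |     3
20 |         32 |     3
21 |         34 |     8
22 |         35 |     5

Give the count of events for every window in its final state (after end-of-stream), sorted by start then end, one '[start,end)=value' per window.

[0,12)=7 [12,24)=7 [24,36)=8

i=0 t=1 v=9: → [0,12); WM=−∞
i=1 t=2 v=4: → [0,12); WM=2
i=2 t=3 v=8: → [0,12); WM=2
i=3 t=8 v=6: → [0,12); WM=8
i=4 t=9 v=4: → [0,12); WM=8
i=5 t=10 v=3: → [0,12); WM=10
i=6 t=9 v=9: → [0,12); WM=10
i=7 t=13 v=7: → [12,24); WM=13; [0,12) fires=7
i=8 t=15 v=3: → [12,24); WM=13
i=9 t=16 v=6: → [12,24); WM=16
i=10 t=16 v=7: → [12,24); WM=16
i=11 t=19 v=1: → [12,24); WM=19
i=12 t=20 v=8: → [12,24); WM=19
i=13 t=21 v=6: → [12,24); WM=21
i=14 t=24 v=2: → [24,36); WM=21
i=15 t=27 v=2: → [24,36); WM=27; [12,24) fires=7
i=16 t=30 v=9: → [24,36); WM=27
i=17 t=18 v=6: DROP (t<27-4); WM=30
i=18 t=31 v=1: → [24,36); WM=30
i=19 t=32 v=3: → [24,36); WM=32
i=20 t=32 v=3: → [24,36); WM=32
i=21 t=34 v=8: → [24,36); WM=34
i=22 t=35 v=5: → [24,36); WM=34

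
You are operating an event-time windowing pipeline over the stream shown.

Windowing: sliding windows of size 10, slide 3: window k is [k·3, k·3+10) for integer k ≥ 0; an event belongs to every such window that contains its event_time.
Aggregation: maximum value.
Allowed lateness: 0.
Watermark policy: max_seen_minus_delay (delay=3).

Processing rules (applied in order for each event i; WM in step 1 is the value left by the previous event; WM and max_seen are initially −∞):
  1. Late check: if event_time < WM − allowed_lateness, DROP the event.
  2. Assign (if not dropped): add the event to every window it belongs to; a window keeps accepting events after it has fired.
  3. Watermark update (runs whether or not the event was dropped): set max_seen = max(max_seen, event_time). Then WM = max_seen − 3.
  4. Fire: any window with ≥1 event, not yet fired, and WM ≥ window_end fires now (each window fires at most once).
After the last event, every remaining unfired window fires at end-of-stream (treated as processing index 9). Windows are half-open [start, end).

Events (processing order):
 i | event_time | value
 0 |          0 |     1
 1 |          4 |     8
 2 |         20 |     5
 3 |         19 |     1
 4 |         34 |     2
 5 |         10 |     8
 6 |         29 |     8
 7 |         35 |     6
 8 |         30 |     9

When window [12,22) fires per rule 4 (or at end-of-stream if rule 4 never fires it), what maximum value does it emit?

5

i=0 t=0 v=1: → [0,10); WM=-3
i=1 t=4 v=8: → [3,13),[0,10); WM=1
i=2 t=20 v=5: → [18,28),[15,25),[12,22); WM=17; [0,10) fires=8 [3,13) fires=8
i=3 t=19 v=1: → [18,28),[15,25),[12,22); WM=17
i=4 t=34 v=2: → [33,43),[30,40),[27,37); WM=31; [12,22) fires=5 [15,25) fires=5 [18,28) fires=5
i=5 t=10 v=8: DROP (t<31-0); WM=31
i=6 t=29 v=8: DROP (t<31-0); WM=31
i=7 t=35 v=6: → [33,43),[30,40),[27,37); WM=32
i=8 t=30 v=9: DROP (t<32-0); WM=32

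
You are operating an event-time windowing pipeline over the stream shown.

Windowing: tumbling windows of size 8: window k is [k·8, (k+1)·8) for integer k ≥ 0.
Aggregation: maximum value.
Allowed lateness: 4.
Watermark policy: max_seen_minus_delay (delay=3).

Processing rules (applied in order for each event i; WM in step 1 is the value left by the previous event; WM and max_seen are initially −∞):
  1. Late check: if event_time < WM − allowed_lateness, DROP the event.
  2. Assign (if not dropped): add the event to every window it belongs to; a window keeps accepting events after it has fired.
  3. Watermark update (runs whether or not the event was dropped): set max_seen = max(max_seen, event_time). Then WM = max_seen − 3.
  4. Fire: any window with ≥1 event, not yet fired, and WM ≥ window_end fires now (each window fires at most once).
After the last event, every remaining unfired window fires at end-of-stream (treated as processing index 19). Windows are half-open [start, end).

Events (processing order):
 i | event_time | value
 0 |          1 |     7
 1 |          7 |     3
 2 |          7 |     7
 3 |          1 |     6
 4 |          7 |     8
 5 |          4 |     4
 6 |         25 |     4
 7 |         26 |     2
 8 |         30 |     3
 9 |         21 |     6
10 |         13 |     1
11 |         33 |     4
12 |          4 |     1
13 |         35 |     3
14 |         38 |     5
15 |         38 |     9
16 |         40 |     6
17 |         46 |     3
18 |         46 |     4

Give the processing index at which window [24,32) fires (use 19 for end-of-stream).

13

i=0 t=1 v=7: → [0,8); WM=-2
i=1 t=7 v=3: → [0,8); WM=4
i=2 t=7 v=7: → [0,8); WM=4
i=3 t=1 v=6: → [0,8); WM=4
i=4 t=7 v=8: → [0,8); WM=4
i=5 t=4 v=4: → [0,8); WM=4
i=6 t=25 v=4: → [24,32); WM=22; [0,8) fires=8
i=7 t=26 v=2: → [24,32); WM=23
i=8 t=30 v=3: → [24,32); WM=27
i=9 t=21 v=6: DROP (t<27-4); WM=27
i=10 t=13 v=1: DROP (t<27-4); WM=27
i=11 t=33 v=4: → [32,40); WM=30
i=12 t=4 v=1: DROP (t<30-4); WM=30
i=13 t=35 v=3: → [32,40); WM=32; [24,32) fires=4
i=14 t=38 v=5: → [32,40); WM=35
i=15 t=38 v=9: → [32,40); WM=35
i=16 t=40 v=6: → [40,48); WM=37
i=17 t=46 v=3: → [40,48); WM=43; [32,40) fires=9
i=18 t=46 v=4: → [40,48); WM=43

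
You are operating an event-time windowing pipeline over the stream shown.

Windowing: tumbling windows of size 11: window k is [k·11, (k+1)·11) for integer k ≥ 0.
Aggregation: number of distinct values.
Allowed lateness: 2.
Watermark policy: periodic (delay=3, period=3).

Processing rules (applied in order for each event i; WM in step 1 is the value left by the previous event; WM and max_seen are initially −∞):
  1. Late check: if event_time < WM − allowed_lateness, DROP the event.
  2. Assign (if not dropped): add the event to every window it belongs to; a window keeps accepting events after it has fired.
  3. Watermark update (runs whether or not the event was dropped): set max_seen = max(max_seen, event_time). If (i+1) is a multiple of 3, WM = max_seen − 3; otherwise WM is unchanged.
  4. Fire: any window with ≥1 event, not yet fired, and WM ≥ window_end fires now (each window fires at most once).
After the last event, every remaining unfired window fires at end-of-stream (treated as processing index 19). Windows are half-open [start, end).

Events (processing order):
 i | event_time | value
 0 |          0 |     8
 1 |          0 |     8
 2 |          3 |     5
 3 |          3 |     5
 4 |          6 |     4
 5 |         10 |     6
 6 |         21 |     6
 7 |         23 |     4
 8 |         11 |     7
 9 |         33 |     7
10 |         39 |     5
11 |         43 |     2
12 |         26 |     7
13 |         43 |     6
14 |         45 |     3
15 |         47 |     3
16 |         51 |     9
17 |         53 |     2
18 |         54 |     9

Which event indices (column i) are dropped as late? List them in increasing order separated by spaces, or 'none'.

12

i=0 t=0 v=8: → [0,11); WM=−∞
i=1 t=0 v=8: → [0,11); WM=−∞
i=2 t=3 v=5: → [0,11); WM=0
i=3 t=3 v=5: → [0,11); WM=0
i=4 t=6 v=4: → [0,11); WM=0
i=5 t=10 v=6: → [0,11); WM=7
i=6 t=21 v=6: → [11,22); WM=7
i=7 t=23 v=4: → [22,33); WM=7
i=8 t=11 v=7: → [11,22); WM=20; [0,11) fires=4
i=9 t=33 v=7: → [33,44); WM=20
i=10 t=39 v=5: → [33,44); WM=20
i=11 t=43 v=2: → [33,44); WM=40; [11,22) fires=2 [22,33) fires=1
i=12 t=26 v=7: DROP (t<40-2); WM=40
i=13 t=43 v=6: → [33,44); WM=40
i=14 t=45 v=3: → [44,55); WM=42
i=15 t=47 v=3: → [44,55); WM=42
i=16 t=51 v=9: → [44,55); WM=42
i=17 t=53 v=2: → [44,55); WM=50; [33,44) fires=4
i=18 t=54 v=9: → [44,55); WM=50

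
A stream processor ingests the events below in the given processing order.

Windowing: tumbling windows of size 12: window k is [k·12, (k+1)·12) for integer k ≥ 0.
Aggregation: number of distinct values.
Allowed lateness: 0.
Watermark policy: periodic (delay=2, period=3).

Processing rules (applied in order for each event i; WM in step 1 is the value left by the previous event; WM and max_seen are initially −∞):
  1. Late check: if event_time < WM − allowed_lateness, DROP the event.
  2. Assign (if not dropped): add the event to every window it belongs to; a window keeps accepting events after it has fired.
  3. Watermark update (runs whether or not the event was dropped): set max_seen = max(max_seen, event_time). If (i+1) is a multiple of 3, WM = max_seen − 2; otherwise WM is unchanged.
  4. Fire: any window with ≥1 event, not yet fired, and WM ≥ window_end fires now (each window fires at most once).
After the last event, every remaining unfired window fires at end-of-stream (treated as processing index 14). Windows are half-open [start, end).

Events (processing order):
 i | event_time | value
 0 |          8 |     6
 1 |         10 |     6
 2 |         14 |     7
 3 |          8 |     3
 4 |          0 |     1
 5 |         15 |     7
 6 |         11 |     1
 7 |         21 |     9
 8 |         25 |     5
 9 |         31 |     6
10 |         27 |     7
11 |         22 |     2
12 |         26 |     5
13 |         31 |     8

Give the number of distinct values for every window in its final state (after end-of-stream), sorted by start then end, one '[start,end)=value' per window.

i=0 t=8 v=6: → [0,12); WM=−∞
i=1 t=10 v=6: → [0,12); WM=−∞
i=2 t=14 v=7: → [12,24); WM=12; [0,12) fires=1
i=3 t=8 v=3: DROP (t<12-0); WM=12
i=4 t=0 v=1: DROP (t<12-0); WM=12
i=5 t=15 v=7: → [12,24); WM=13
i=6 t=11 v=1: DROP (t<13-0); WM=13
i=7 t=21 v=9: → [12,24); WM=13
i=8 t=25 v=5: → [24,36); WM=23
i=9 t=31 v=6: → [24,36); WM=23
i=10 t=27 v=7: → [24,36); WM=23
i=11 t=22 v=2: DROP (t<23-0); WM=29; [12,24) fires=2
i=12 t=26 v=5: DROP (t<29-0); WM=29
i=13 t=31 v=8: → [24,36); WM=29

[0,12)=1 [12,24)=2 [24,36)=4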